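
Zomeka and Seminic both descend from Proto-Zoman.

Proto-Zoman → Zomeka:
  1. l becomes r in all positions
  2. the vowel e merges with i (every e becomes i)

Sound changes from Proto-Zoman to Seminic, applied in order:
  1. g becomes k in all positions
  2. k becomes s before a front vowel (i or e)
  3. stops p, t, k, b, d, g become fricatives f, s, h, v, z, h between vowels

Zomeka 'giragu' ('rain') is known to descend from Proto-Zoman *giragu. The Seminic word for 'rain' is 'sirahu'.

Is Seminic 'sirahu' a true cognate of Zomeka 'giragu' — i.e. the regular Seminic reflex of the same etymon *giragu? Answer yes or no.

yes

Derive the expected Seminic reflex of *giragu:
Seminic: start from *giragu.
  rule 1 (unconditioned shift): giragu → kiraku
  rule 2 (palatalisation): kiraku → siraku
  rule 3 (intervocalic lenition): siraku → sirahu
  ⇒ Seminic sirahu
Seminic 'sirahu' matches the regular reflex exactly, so the pair is cognate.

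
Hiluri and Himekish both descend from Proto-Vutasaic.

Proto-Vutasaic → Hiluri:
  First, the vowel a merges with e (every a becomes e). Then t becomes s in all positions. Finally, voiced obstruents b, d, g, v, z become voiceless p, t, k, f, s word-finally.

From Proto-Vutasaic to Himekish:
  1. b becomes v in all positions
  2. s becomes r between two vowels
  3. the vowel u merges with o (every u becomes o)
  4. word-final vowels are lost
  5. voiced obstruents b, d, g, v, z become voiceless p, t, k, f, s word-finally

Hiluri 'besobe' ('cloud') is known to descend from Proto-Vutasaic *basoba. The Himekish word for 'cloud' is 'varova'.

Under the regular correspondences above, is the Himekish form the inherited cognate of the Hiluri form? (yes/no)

Derive the expected Himekish reflex of *basoba:
Himekish: *basoba > vasova > varova > varov > varof  (by unconditioned shift, rhotacism, apocope, final devoicing)
The regular Himekish reflex would be 'varof', but the attested form is 'varova'. The correspondence is irregular, so they are not cognates (the Himekish form has a different source).

no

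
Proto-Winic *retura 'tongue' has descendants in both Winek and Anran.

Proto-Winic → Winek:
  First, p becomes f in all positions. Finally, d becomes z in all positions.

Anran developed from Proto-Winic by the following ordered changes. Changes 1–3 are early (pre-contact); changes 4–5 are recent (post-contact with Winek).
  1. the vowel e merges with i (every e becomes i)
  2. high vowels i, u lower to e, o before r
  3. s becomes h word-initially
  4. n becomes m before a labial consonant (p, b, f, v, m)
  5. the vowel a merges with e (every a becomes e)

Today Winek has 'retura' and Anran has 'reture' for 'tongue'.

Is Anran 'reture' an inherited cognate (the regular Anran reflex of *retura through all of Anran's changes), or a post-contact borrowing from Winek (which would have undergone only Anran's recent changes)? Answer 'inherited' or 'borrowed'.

If inherited, *retura would pass through all of Anran's changes:
Anran: *retura
  retura → ritura   [vowel merger]
  ritura → ritora   [pre-rhotic lowering]
  ritora (rule 3 does not apply)
  ritora (rule 4 does not apply)
  ritora → ritore   [vowel merger]
  giving Anran ritore.
If borrowed from Winek 'retura' after the early changes, it would undergo only the recent ones:
  rule 4 (nasal place assimilation): no change (retura)
  rule 5 (vowel merger): retura → reture
  ⇒ as a loan: reture
Anran 'reture' matches the loan outcome 'reture', not the inherited 'ritore' — it skipped the early Anran changes, so it was borrowed from Winek.

borrowed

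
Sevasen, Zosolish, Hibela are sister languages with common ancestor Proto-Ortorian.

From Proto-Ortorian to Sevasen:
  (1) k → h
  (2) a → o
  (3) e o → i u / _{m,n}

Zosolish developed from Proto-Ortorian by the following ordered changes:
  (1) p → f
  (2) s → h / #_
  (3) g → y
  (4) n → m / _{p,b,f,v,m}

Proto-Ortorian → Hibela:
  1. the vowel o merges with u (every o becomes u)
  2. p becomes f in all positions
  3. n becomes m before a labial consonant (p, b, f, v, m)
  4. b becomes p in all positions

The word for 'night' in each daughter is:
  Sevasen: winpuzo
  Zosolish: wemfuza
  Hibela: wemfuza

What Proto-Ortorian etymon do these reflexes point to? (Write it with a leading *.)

*wenpuza

Position 2: Sevasen has i, Zosolish has e, Hibela has e. Zosolish preserves e here (none of its changes turn any other segment into e), so the proto-segment is *e.
Position 4: Sevasen has p, Zosolish has f, Hibela has f. Sevasen preserves p here (none of its changes turn any other segment into p), so the proto-segment is *p.
Position 3: Sevasen has n, Zosolish has m, Hibela has m. Sevasen preserves n here (none of its changes turn any other segment into n), so the proto-segment is *n.
Continuing position by position gives *wenpuza; check it forward:
Sevasen: start from *wenpuza.
  rule 1: no change — wenpuza
  rule 2 (vowel merger): wenpuza → wenpuzo
  rule 3 (pre-nasal raising): wenpuzo → winpuzo
  ⇒ Sevasen winpuzo
Zosolish: *wenpuza
  wenpuza → wenfuza   [unconditioned shift]
  wenfuza (rule 2 does not apply)
  wenfuza (rule 3 does not apply)
  wenfuza → wemfuza   [nasal place assimilation]
  giving Zosolish wemfuza.
Hibela: *wenpuza
  wenpuza (rule 1 does not apply)
  wenpuza → wenfuza   [unconditioned shift]
  wenfuza → wemfuza   [nasal place assimilation]
  wemfuza (rule 4 does not apply)
  giving Hibela wemfuza.
No other proto-form is consistent with every reflex, so the reconstruction is *wenpuza.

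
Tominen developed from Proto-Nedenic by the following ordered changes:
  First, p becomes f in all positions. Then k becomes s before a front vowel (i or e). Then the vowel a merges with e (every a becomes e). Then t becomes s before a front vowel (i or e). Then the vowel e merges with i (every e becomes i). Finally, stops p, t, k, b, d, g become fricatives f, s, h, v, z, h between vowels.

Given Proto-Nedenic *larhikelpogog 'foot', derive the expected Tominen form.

Tominen: start from *larhikelpogog.
  rule 1 (unconditioned shift): larhikelpogog → larhikelfogog
  rule 2 (palatalisation): larhikelfogog → larhiselfogog
  rule 3 (vowel merger): larhiselfogog → lerhiselfogog
  rule 4: no change — lerhiselfogog
  rule 5 (vowel merger): lerhiselfogog → lirhisilfogog
  rule 6 (intervocalic lenition): lirhisilfogog → lirhisilfohog
  ⇒ Tominen lirhisilfohog

lirhisilfohog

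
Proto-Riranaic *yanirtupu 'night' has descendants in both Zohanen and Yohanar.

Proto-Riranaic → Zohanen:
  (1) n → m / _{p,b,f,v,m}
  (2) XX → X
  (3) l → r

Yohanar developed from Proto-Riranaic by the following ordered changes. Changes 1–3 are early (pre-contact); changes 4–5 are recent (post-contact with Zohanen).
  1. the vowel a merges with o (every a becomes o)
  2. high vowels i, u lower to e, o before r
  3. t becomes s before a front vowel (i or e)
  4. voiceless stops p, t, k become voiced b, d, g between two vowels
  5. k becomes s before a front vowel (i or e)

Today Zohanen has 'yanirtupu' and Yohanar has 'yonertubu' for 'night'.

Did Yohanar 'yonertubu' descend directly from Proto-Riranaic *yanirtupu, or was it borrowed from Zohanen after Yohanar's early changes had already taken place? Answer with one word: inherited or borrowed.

If inherited, *yanirtupu would pass through all of Yohanar's changes:
Yohanar: *yanirtupu
  yanirtupu → yonirtupu   [vowel merger]
  yonirtupu → yonertupu   [pre-rhotic lowering]
  yonertupu (rule 3 does not apply)
  yonertupu → yonertubu   [intervocalic voicing]
  yonertubu (rule 5 does not apply)
  giving Yohanar yonertubu.
If borrowed from Zohanen 'yanirtupu' after the early changes, it would undergo only the recent ones:
  rule 4 (intervocalic voicing): yanirtupu → yanirtubu
  rule 5 (palatalisation): no change (yanirtubu)
  ⇒ as a loan: yanirtubu
Yohanar 'yonertubu' matches the inherited outcome exactly, so it is an inherited cognate, not a loan.

inherited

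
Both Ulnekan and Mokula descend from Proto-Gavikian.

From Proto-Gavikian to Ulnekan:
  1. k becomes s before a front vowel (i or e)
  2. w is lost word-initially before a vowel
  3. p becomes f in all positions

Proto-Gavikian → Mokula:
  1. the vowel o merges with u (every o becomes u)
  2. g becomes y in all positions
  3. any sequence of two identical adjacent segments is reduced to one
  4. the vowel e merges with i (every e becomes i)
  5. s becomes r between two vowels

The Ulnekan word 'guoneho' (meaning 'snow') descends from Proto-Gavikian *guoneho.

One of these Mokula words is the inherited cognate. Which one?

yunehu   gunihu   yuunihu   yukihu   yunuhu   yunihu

yunihu

Mokula: *guoneho > guunehu > yuunehu > yunehu > yunihu  (by vowel merger, unconditioned shift, degemination, vowel merger)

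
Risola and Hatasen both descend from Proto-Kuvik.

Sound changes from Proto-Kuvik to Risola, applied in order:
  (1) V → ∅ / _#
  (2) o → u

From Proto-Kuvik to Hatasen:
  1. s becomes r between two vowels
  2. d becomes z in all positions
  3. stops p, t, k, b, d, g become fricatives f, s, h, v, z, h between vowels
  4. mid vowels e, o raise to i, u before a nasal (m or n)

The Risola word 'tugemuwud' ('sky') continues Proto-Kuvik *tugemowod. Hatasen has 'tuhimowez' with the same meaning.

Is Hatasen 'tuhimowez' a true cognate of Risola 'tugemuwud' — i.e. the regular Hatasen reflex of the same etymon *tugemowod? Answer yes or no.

no

Derive the expected Hatasen reflex of *tugemowod:
Hatasen: *tugemowod > tugemowoz > tuhemowoz > tuhimowoz  (by unconditioned shift, intervocalic lenition, pre-nasal raising)
The regular Hatasen reflex would be 'tuhimowoz', but the attested form is 'tuhimowez'. The correspondence is irregular, so they are not cognates (the Hatasen form has a different source).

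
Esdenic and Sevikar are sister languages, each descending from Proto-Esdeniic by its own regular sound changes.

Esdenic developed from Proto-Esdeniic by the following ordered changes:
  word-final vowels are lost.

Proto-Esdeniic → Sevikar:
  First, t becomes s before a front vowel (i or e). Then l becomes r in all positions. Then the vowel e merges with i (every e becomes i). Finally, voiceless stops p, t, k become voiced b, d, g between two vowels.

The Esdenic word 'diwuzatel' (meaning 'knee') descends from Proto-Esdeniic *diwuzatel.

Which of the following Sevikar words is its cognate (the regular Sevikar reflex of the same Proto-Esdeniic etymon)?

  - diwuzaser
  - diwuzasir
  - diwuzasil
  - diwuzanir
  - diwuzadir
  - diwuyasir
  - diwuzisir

diwuzasir

Sevikar: start from *diwuzatel.
  rule 1 (palatalisation): diwuzatel → diwuzasel
  rule 2 (unconditioned shift): diwuzasel → diwuzaser
  rule 3 (vowel merger): diwuzaser → diwuzasir
  rule 4: no change — diwuzasir
  ⇒ Sevikar diwuzasir
Only 'diwuzasir' matches the regular Sevikar development of *diwuzatel.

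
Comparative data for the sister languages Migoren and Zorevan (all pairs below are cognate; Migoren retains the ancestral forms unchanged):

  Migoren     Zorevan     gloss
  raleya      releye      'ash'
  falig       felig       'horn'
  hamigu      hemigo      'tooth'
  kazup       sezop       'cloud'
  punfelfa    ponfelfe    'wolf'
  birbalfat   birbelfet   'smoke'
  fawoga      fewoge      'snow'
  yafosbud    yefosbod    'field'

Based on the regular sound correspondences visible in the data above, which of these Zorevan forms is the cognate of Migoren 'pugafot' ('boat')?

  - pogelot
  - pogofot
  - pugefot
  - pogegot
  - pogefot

pogefot

yafosbud ~ yefosbod — Migoren u corresponds to Zorevan o after a consonant, before a consonant other than r, m, n, p, b, f, v.
yafosbud ~ yefosbod — Migoren a corresponds to Zorevan e after a consonant, before a labial obstruent.
Applying these to Migoren 'pugafot':
  pugafot → pogafot   (u→o after a consonant, before a consonant other than r, m, n, p, b, f, v)
  pogafot → pogefot   (a→e after a consonant, before a labial obstruent)
So the Zorevan cognate is 'pogefot'.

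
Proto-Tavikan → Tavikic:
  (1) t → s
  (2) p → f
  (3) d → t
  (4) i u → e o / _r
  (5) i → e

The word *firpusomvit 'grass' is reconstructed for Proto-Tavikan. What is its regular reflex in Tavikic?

Tavikic: *firpusomvit
  firpusomvit → firpusomvis   [unconditioned shift]
  firpusomvis → firfusomvis   [unconditioned shift]
  firfusomvis (rule 3 does not apply)
  firfusomvis → ferfusomvis   [pre-rhotic lowering]
  ferfusomvis → ferfusomves   [vowel merger]
  giving Tavikic ferfusomves.

ferfusomves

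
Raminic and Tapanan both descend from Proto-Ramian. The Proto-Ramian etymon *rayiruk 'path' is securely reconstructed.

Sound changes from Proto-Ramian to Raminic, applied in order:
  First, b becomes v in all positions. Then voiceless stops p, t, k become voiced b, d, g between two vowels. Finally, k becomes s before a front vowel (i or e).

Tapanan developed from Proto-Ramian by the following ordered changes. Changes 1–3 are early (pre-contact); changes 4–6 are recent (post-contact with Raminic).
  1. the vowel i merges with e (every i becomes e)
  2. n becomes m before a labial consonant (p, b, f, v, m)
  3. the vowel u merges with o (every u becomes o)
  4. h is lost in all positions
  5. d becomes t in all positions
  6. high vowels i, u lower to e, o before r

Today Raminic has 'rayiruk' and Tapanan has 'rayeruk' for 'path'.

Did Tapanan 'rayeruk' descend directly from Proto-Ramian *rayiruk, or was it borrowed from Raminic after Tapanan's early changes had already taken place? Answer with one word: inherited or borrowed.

If inherited, *rayiruk would pass through all of Tapanan's changes:
Tapanan: *rayiruk > rayeruk > rayerok  (by vowel merger, vowel merger)
If borrowed from Raminic 'rayiruk' after the early changes, it would undergo only the recent ones:
  rule 4 (h-loss): no change (rayiruk)
  rule 5 (unconditioned shift): no change (rayiruk)
  rule 6 (pre-rhotic lowering): rayiruk → rayeruk
  ⇒ as a loan: rayeruk
Tapanan 'rayeruk' matches the loan outcome 'rayeruk', not the inherited 'rayerok' — it skipped the early Tapanan changes, so it was borrowed from Raminic.

borrowed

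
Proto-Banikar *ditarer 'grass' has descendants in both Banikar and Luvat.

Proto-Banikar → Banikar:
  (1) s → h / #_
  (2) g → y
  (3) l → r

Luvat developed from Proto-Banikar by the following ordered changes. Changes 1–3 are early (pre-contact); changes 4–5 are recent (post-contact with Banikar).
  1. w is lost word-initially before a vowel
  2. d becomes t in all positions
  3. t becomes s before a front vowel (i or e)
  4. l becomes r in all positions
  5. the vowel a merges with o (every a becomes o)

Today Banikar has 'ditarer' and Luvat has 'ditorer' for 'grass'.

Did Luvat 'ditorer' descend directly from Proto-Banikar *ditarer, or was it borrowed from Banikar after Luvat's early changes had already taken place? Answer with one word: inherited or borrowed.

If inherited, *ditarer would pass through all of Luvat's changes:
Luvat: *ditarer
  ditarer (rule 1 does not apply)
  ditarer → titarer   [unconditioned shift]
  titarer → sitarer   [palatalisation]
  sitarer (rule 4 does not apply)
  sitarer → sitorer   [vowel merger]
  giving Luvat sitorer.
If borrowed from Banikar 'ditarer' after the early changes, it would undergo only the recent ones:
  rule 4 (unconditioned shift): no change (ditarer)
  rule 5 (vowel merger): ditarer → ditorer
  ⇒ as a loan: ditorer
Luvat 'ditorer' matches the loan outcome 'ditorer', not the inherited 'sitorer' — it skipped the early Luvat changes, so it was borrowed from Banikar.

borrowed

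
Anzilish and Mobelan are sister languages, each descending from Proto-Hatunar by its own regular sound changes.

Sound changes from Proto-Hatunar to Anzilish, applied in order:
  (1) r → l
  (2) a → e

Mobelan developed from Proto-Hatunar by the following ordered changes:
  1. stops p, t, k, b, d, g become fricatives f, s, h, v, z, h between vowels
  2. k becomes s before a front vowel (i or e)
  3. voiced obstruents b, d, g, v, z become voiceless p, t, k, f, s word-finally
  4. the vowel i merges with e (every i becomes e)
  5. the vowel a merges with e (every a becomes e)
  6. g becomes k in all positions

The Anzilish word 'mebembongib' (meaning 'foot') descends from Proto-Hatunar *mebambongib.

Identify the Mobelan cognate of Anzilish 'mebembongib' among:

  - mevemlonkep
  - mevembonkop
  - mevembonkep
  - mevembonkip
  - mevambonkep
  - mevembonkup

Mobelan: *mebambongib
  mebambongib → mevambongib   [intervocalic lenition]
  mevambongib (rule 2 does not apply)
  mevambongib → mevambongip   [final devoicing]
  mevambongip → mevambongep   [vowel merger]
  mevambongep → mevembongep   [vowel merger]
  mevembongep → mevembonkep   [unconditioned shift]
  giving Mobelan mevembonkep.
Only 'mevembonkep' matches the regular Mobelan development of *mebambongib.

mevembonkep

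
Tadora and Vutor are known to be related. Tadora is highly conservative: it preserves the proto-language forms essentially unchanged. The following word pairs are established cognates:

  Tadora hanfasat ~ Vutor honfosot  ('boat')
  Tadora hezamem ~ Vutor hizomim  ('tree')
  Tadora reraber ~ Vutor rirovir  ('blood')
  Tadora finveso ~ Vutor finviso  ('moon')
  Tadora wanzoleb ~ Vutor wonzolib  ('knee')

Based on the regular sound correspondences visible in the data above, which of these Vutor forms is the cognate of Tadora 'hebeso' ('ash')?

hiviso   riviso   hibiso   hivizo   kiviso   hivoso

wanzoleb ~ wonzolib — Tadora e corresponds to Vutor i after a consonant, before a labial obstruent.
reraber ~ rirovir — Tadora b corresponds to Vutor v between vowels (before a front vowel).
hezamem ~ hizomim, finveso ~ finviso — Tadora e corresponds to Vutor i after a consonant, before a consonant other than r, m, n, p, b, f, v.
Applying these to Tadora 'hebeso':
  hebeso → hibeso   (e→i after a consonant, before a labial obstruent)
  hibeso → hiveso   (b→v between vowels (before a front vowel))
  hiveso → hiviso   (e→i after a consonant, before a consonant other than r, m, n, p, b, f, v)
So the Vutor cognate is 'hiviso'.

hiviso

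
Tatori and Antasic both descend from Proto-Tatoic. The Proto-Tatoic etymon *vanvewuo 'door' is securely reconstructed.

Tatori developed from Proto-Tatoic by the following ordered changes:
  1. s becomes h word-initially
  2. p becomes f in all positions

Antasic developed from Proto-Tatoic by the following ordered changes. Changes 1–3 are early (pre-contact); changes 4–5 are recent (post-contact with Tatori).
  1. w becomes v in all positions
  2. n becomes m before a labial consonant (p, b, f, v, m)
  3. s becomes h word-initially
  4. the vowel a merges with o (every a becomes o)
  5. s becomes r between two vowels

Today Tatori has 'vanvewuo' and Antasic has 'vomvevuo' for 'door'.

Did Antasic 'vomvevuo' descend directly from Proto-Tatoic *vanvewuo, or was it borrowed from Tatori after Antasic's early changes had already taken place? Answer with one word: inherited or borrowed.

inherited

If inherited, *vanvewuo would pass through all of Antasic's changes:
Antasic: *vanvewuo
  vanvewuo → vanvevuo   [unconditioned shift]
  vanvevuo → vamvevuo   [nasal place assimilation]
  vamvevuo (rule 3 does not apply)
  vamvevuo → vomvevuo   [vowel merger]
  vomvevuo (rule 5 does not apply)
  giving Antasic vomvevuo.
If borrowed from Tatori 'vanvewuo' after the early changes, it would undergo only the recent ones:
  rule 4 (vowel merger): vanvewuo → vonvewuo
  rule 5 (rhotacism): no change (vonvewuo)
  ⇒ as a loan: vonvewuo
Antasic 'vomvevuo' matches the inherited outcome exactly, so it is an inherited cognate, not a loan.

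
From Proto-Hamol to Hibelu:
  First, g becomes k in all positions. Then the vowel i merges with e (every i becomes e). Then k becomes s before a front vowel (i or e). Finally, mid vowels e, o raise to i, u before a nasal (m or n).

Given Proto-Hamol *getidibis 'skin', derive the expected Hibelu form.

Hibelu: start from *getidibis.
  rule 1 (unconditioned shift): getidibis → ketidibis
  rule 2 (vowel merger): ketidibis → ketedebes
  rule 3 (palatalisation): ketedebes → setedebes
  rule 4: no change — setedebes
  ⇒ Hibelu setedebes

setedebes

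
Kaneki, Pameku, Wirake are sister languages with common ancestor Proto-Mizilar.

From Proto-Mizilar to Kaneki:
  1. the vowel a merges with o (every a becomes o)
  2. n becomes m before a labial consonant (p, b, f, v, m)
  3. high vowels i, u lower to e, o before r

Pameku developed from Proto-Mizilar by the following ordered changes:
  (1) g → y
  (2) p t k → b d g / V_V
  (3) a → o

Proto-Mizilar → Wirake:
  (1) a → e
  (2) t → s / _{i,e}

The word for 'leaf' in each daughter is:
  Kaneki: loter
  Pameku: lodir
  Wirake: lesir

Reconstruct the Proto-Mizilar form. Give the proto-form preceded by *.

*latir

Position 2: Kaneki has o, Pameku has o, Wirake has e. Taking the neighbouring segments as reconstructed: Kaneki o could go back to *a or *o; Pameku o could go back to *a or *o; Wirake e could go back to *a or *e — the one source consistent with every daughter is *a.
Position 4: Kaneki has e, Pameku has i, Wirake has i. Pameku preserves i here (none of its changes turn any other segment into i), so the proto-segment is *i.
Continuing position by position gives *latir; check it forward:
Kaneki: *latir > lotir > loter  (by vowel merger, pre-rhotic lowering)
Pameku: start from *latir.
  rule 1: no change — latir
  rule 2 (intervocalic voicing): latir → ladir
  rule 3 (vowel merger): ladir → lodir
  ⇒ Pameku lodir
Wirake: *latir
  latir → letir   [vowel merger]
  letir → lesir   [palatalisation]
  giving Wirake lesir.
No other proto-form is consistent with every reflex, so the reconstruction is *latir.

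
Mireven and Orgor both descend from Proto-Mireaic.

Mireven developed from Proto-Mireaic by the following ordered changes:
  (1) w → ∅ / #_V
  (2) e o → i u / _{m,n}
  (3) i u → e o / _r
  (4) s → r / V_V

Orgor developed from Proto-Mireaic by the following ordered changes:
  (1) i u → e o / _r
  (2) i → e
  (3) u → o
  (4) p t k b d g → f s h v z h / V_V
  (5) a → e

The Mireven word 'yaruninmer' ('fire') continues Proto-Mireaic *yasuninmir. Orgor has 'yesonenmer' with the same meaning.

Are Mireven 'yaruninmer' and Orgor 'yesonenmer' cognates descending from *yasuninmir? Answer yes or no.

yes

Derive the expected Orgor reflex of *yasuninmir:
Orgor: *yasuninmir
  yasuninmir → yasuninmer   [pre-rhotic lowering]
  yasuninmer → yasunenmer   [vowel merger]
  yasunenmer → yasonenmer   [vowel merger]
  yasonenmer (rule 4 does not apply)
  yasonenmer → yesonenmer   [vowel merger]
  giving Orgor yesonenmer.
Orgor 'yesonenmer' matches the regular reflex exactly, so the pair is cognate.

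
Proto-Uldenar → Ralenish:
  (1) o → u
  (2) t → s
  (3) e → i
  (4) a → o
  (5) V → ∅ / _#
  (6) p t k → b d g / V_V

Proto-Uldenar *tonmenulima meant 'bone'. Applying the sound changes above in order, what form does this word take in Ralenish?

sunminulim

Ralenish: start from *tonmenulima.
  rule 1 (vowel merger): tonmenulima → tunmenulima
  rule 2 (unconditioned shift): tunmenulima → sunmenulima
  rule 3 (vowel merger): sunmenulima → sunminulima
  rule 4 (vowel merger): sunminulima → sunminulimo
  rule 5 (apocope): sunminulimo → sunminulim
  rule 6: no change — sunminulim
  ⇒ Ralenish sunminulim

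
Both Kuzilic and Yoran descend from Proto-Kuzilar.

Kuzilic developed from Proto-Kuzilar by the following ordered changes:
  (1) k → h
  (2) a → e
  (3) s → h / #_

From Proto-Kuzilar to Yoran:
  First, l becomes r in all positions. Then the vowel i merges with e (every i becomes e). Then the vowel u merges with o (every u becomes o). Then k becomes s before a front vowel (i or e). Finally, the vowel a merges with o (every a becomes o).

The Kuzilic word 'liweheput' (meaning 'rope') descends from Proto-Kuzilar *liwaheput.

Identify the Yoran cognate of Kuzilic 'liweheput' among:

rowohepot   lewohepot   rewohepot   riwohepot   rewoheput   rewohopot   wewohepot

Yoran: *liwaheput
  liwaheput → riwaheput   [unconditioned shift]
  riwaheput → rewaheput   [vowel merger]
  rewaheput → rewahepot   [vowel merger]
  rewahepot (rule 4 does not apply)
  rewahepot → rewohepot   [vowel merger]
  giving Yoran rewohepot.
The other candidates each miss or misapply at least one Yoran change.

rewohepot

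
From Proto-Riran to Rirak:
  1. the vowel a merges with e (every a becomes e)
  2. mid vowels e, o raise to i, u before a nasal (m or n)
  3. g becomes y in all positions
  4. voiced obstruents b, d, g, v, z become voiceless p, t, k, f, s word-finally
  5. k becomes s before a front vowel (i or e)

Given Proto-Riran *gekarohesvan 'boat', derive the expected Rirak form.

Rirak: start from *gekarohesvan.
  rule 1 (vowel merger): gekarohesvan → gekerohesven
  rule 2 (pre-nasal raising): gekerohesven → gekerohesvin
  rule 3 (unconditioned shift): gekerohesvin → yekerohesvin
  rule 4: no change — yekerohesvin
  rule 5 (palatalisation): yekerohesvin → yeserohesvin
  ⇒ Rirak yeserohesvin

yeserohesvin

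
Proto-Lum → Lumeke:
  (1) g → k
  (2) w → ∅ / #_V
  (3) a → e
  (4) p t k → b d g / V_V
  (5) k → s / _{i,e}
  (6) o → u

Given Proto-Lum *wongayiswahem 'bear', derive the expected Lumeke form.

unseyiswehem

Lumeke: *wongayiswahem > wonkayiswahem > onkayiswahem > onkeyiswehem > onseyiswehem > unseyiswehem  (by unconditioned shift, glide loss, vowel merger, palatalisation, vowel merger)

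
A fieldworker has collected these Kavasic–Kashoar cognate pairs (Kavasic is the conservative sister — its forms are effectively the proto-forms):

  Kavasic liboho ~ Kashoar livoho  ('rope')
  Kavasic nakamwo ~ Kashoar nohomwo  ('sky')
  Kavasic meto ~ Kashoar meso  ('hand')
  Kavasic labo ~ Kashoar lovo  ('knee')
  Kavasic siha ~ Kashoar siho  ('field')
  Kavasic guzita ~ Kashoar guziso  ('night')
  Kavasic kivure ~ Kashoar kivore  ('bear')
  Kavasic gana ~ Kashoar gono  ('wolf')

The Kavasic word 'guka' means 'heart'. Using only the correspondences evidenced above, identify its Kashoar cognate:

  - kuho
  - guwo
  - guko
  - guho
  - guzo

nakamwo ~ nohomwo — Kavasic k corresponds to Kashoar h between vowels (before a back vowel).
siha ~ siho, guzita ~ guziso — Kavasic a corresponds to Kashoar o word-finally.
Applying these to Kavasic 'guka':
  guka → guha   (k→h between vowels (before a back vowel))
  guha → guho   (a→o word-finally)
So the Kashoar cognate is 'guho'.

guho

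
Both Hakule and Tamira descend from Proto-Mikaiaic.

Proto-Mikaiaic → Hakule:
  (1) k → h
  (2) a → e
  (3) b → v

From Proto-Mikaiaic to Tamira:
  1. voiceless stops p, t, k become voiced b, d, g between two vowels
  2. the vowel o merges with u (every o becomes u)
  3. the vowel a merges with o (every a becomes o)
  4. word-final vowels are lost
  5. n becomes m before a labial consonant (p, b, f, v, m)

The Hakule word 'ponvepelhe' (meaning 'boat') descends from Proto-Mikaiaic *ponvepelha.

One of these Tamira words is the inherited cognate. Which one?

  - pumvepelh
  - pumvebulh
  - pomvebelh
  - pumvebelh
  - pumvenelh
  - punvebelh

pumvebelh

Tamira: start from *ponvepelha.
  rule 1 (intervocalic voicing): ponvepelha → ponvebelha
  rule 2 (vowel merger): ponvebelha → punvebelha
  rule 3 (vowel merger): punvebelha → punvebelho
  rule 4 (apocope): punvebelho → punvebelh
  rule 5 (nasal place assimilation): punvebelh → pumvebelh
  ⇒ Tamira pumvebelh
The other candidates each miss or misapply at least one Tamira change.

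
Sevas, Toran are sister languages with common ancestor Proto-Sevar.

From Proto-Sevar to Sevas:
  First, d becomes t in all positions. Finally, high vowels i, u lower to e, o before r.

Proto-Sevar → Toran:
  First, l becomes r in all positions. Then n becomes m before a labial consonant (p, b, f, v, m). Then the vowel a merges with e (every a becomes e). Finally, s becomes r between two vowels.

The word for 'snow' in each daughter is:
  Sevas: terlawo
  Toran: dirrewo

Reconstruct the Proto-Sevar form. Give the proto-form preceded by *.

Position 5: Sevas has a, Toran has e. Sevas preserves a here (none of its changes turn any other segment into a), so the proto-segment is *a.
Position 4: Sevas has l, Toran has r. Sevas preserves l here (none of its changes turn any other segment into l), so the proto-segment is *l.
Verify the candidate proto-form against each daughter:
Sevas: *dirlawo
  dirlawo → tirlawo   [unconditioned shift]
  tirlawo → terlawo   [pre-rhotic lowering]
  giving Sevas terlawo.
Toran: *dirlawo > dirrawo > dirrewo  (by unconditioned shift, vowel merger)
No other proto-form is consistent with every reflex, so the reconstruction is *dirlawo.

*dirlawo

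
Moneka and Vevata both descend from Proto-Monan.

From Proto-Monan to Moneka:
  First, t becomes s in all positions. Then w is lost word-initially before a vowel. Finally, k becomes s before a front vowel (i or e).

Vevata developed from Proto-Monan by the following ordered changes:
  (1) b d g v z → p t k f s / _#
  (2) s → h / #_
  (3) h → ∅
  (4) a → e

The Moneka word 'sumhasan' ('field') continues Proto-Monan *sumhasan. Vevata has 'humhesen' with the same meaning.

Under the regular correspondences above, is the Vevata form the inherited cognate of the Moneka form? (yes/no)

Derive the expected Vevata reflex of *sumhasan:
Vevata: *sumhasan > humhasan > umasan > umesen  (by debuccalisation, h-loss, vowel merger)
The regular Vevata reflex would be 'umesen', but the attested form is 'humhesen'. The correspondence is irregular, so they are not cognates (the Vevata form has a different source).

no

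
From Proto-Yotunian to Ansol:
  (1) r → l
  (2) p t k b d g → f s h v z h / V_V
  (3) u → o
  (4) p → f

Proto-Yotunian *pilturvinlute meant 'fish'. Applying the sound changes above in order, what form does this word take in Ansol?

filtolvinlose

Ansol: start from *pilturvinlute.
  rule 1 (unconditioned shift): pilturvinlute → piltulvinlute
  rule 2 (intervocalic lenition): piltulvinlute → piltulvinluse
  rule 3 (vowel merger): piltulvinluse → piltolvinlose
  rule 4 (unconditioned shift): piltolvinlose → filtolvinlose
  ⇒ Ansol filtolvinlose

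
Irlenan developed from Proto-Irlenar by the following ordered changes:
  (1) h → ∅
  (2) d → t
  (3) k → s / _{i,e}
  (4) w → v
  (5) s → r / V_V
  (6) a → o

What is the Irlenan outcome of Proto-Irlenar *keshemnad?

Irlenan: start from *keshemnad.
  rule 1 (h-loss): keshemnad → kesemnad
  rule 2 (unconditioned shift): kesemnad → kesemnat
  rule 3 (palatalisation): kesemnat → sesemnat
  rule 4: no change — sesemnat
  rule 5 (rhotacism): sesemnat → seremnat
  rule 6 (vowel merger): seremnat → seremnot
  ⇒ Irlenan seremnot

seremnot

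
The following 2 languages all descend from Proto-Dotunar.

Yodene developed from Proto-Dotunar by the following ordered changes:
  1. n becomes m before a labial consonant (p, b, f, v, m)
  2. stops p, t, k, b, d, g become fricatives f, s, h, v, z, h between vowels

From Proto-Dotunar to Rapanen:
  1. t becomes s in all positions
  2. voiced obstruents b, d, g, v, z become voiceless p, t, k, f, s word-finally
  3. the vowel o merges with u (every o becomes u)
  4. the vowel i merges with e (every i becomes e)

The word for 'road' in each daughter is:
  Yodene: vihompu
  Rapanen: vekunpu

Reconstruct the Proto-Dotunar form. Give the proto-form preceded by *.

*vikonpu

Position 4: Yodene has o, Rapanen has u. Yodene preserves o here (none of its changes turn any other segment into o), so the proto-segment is *o.
Position 2: Yodene has i, Rapanen has e. Yodene preserves i here (none of its changes turn any other segment into i), so the proto-segment is *i.
Verify the candidate proto-form against each daughter:
Yodene: *vikonpu > vikompu > vihompu  (by nasal place assimilation, intervocalic lenition)
Rapanen: start from *vikonpu.
  rule 1: no change — vikonpu
  rule 2: no change — vikonpu
  rule 3 (vowel merger): vikonpu → vikunpu
  rule 4 (vowel merger): vikunpu → vekunpu
  ⇒ Rapanen vekunpu
Only *vikonpu yields all of Yodene vihompu, Rapanen vekunpu.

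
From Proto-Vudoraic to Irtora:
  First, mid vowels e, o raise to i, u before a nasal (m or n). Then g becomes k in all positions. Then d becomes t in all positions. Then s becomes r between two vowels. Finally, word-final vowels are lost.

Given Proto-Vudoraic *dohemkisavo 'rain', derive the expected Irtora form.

Irtora: *dohemkisavo > dohimkisavo > tohimkisavo > tohimkiravo > tohimkirav  (by pre-nasal raising, unconditioned shift, rhotacism, apocope)

tohimkirav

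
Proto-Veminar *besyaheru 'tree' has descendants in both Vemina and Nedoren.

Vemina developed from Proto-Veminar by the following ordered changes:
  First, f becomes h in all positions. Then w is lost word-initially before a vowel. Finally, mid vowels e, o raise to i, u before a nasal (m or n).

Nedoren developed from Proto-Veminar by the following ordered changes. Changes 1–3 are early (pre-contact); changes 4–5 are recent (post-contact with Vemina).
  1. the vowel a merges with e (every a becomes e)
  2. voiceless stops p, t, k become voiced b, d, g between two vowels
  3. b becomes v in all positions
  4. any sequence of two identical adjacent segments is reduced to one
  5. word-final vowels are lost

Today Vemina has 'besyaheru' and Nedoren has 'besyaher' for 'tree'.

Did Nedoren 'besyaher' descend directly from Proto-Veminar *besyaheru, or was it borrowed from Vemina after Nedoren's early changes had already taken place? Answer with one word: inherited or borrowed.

If inherited, *besyaheru would pass through all of Nedoren's changes:
Nedoren: *besyaheru
  besyaheru → besyeheru   [vowel merger]
  besyeheru (rule 2 does not apply)
  besyeheru → vesyeheru   [unconditioned shift]
  vesyeheru (rule 4 does not apply)
  vesyeheru → vesyeher   [apocope]
  giving Nedoren vesyeher.
If borrowed from Vemina 'besyaheru' after the early changes, it would undergo only the recent ones:
  rule 4 (degemination): no change (besyaheru)
  rule 5 (apocope): besyaheru → besyaher
  ⇒ as a loan: besyaher
Nedoren 'besyaher' matches the loan outcome 'besyaher', not the inherited 'vesyeher' — it skipped the early Nedoren changes, so it was borrowed from Vemina.

borrowed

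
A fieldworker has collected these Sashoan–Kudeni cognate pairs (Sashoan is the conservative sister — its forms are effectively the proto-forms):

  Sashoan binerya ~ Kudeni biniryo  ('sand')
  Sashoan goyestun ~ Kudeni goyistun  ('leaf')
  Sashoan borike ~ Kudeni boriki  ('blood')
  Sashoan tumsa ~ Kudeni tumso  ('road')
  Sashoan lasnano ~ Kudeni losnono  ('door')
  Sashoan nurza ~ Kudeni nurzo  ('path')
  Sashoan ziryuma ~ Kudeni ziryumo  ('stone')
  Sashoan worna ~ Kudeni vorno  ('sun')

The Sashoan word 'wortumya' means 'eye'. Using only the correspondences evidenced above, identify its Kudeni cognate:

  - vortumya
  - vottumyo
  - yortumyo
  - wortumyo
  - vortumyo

vortumyo

worna ~ vorno — Sashoan w corresponds to Kudeni v word-initially before a back vowel.
binerya ~ biniryo, tumsa ~ tumso — Sashoan a corresponds to Kudeni o word-finally.
Applying these to Sashoan 'wortumya':
  wortumya → vortumya   (w→v word-initially before a back vowel)
  vortumya → vortumyo   (a→o word-finally)
So the Kudeni cognate is 'vortumyo'.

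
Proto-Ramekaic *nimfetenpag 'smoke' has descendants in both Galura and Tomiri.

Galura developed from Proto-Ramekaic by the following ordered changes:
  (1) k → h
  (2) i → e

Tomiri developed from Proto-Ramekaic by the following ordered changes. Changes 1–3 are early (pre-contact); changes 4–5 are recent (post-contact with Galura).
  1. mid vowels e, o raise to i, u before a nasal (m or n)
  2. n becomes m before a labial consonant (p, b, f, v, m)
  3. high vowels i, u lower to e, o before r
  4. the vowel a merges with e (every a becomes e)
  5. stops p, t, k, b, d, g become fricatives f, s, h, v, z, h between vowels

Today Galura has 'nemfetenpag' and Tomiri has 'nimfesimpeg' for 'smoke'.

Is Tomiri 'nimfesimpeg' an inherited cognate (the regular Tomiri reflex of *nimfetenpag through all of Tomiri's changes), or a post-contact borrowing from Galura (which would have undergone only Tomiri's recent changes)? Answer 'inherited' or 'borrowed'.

inherited

If inherited, *nimfetenpag would pass through all of Tomiri's changes:
Tomiri: *nimfetenpag
  nimfetenpag → nimfetinpag   [pre-nasal raising]
  nimfetinpag → nimfetimpag   [nasal place assimilation]
  nimfetimpag (rule 3 does not apply)
  nimfetimpag → nimfetimpeg   [vowel merger]
  nimfetimpeg → nimfesimpeg   [intervocalic lenition]
  giving Tomiri nimfesimpeg.
If borrowed from Galura 'nemfetenpag' after the early changes, it would undergo only the recent ones:
  rule 4 (vowel merger): nemfetenpag → nemfetenpeg
  rule 5 (intervocalic lenition): nemfetenpeg → nemfesenpeg
  ⇒ as a loan: nemfesenpeg
Tomiri 'nimfesimpeg' matches the inherited outcome exactly, so it is an inherited cognate, not a loan.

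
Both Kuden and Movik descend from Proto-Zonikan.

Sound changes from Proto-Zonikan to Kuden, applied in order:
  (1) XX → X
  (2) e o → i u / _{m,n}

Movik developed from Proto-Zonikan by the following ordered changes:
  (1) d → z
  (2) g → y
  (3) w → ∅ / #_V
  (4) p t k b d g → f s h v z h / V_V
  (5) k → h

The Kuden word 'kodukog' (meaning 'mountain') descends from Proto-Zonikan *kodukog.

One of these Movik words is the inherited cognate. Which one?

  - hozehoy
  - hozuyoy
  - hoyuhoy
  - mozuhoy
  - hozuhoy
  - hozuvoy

Movik: *kodukog
  kodukog → kozukog   [unconditioned shift]
  kozukog → kozukoy   [unconditioned shift]
  kozukoy (rule 3 does not apply)
  kozukoy → kozuhoy   [intervocalic lenition]
  kozuhoy → hozuhoy   [unconditioned shift]
  giving Movik hozuhoy.
Only 'hozuhoy' matches the regular Movik development of *kodukog.

hozuhoy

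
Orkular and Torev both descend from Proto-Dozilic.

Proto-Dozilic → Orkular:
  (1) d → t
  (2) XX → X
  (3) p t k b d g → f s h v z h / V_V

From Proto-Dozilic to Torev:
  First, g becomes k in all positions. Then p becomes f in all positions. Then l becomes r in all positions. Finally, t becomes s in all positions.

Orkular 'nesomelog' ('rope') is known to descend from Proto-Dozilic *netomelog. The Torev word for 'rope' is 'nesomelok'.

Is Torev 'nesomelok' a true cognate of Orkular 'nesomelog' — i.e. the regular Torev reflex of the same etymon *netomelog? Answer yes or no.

Derive the expected Torev reflex of *netomelog:
Torev: *netomelog > netomelok > netomerok > nesomerok  (by unconditioned shift, unconditioned shift, unconditioned shift)
The regular Torev reflex would be 'nesomerok', but the attested form is 'nesomelok'. The correspondence is irregular, so they are not cognates (the Torev form has a different source).

no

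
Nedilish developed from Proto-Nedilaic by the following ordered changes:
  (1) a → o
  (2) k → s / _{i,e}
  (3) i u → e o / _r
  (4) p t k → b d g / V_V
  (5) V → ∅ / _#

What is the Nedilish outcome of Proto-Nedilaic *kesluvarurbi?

sesluvororb

Nedilish: *kesluvarurbi
  kesluvarurbi → kesluvorurbi   [vowel merger]
  kesluvorurbi → sesluvorurbi   [palatalisation]
  sesluvorurbi → sesluvororbi   [pre-rhotic lowering]
  sesluvororbi (rule 4 does not apply)
  sesluvororbi → sesluvororb   [apocope]
  giving Nedilish sesluvororb.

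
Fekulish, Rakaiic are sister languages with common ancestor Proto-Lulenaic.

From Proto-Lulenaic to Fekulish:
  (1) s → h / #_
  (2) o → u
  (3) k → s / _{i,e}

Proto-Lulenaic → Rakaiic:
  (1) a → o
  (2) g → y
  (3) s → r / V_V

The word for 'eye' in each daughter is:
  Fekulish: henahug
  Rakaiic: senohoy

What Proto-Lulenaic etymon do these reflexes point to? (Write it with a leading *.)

Position 6: Fekulish has u, Rakaiic has o. Taking the neighbouring segments as reconstructed: Fekulish u could go back to *o or *u; Rakaiic o could go back to *a or *o — the one source consistent with every daughter is *o.
Position 7: Fekulish has g, Rakaiic has y. Fekulish preserves g here (none of its changes turn any other segment into g), so the proto-segment is *g.
Verify the candidate proto-form against each daughter:
Fekulish: start from *senahog.
  rule 1 (debuccalisation): senahog → henahog
  rule 2 (vowel merger): henahog → henahug
  rule 3: no change — henahug
  ⇒ Fekulish henahug
Rakaiic: *senahog
  senahog → senohog   [vowel merger]
  senohog → senohoy   [unconditioned shift]
  senohoy (rule 3 does not apply)
  giving Rakaiic senohoy.
No other proto-form is consistent with every reflex, so the reconstruction is *senahog.

*senahog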